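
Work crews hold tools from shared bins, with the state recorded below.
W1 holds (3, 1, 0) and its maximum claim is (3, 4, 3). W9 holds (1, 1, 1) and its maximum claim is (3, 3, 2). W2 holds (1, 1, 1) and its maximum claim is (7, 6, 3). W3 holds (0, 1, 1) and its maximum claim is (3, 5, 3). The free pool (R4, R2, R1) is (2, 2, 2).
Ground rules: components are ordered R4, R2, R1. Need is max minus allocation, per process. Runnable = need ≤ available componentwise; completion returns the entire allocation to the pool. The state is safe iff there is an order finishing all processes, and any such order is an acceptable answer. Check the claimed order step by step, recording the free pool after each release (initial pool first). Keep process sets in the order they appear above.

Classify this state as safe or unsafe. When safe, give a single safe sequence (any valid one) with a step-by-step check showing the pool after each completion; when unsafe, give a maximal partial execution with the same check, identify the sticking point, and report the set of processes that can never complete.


SAFE, for example via the order W9, W1, W3, W2.
Key observation: the order's first zero-slack moment is W9 ((2, 2, 1) needed, (2, 2, 2) free — a requested resource with nothing to spare).
Check, step by step:
  pool = (2, 2, 2)
  W9: need (2, 2, 1) fits (2, 2, 2); releases (1, 1, 1), pool now (3, 3, 3)
  W1: need (0, 3, 3) fits (3, 3, 3); releases (3, 1, 0), pool now (6, 4, 3)
  W3: need (3, 4, 2) fits (6, 4, 3); releases (0, 1, 1), pool now (6, 5, 4)
  W2: need (6, 5, 2) fits (6, 5, 4); releases (1, 1, 1), pool now (7, 6, 5)


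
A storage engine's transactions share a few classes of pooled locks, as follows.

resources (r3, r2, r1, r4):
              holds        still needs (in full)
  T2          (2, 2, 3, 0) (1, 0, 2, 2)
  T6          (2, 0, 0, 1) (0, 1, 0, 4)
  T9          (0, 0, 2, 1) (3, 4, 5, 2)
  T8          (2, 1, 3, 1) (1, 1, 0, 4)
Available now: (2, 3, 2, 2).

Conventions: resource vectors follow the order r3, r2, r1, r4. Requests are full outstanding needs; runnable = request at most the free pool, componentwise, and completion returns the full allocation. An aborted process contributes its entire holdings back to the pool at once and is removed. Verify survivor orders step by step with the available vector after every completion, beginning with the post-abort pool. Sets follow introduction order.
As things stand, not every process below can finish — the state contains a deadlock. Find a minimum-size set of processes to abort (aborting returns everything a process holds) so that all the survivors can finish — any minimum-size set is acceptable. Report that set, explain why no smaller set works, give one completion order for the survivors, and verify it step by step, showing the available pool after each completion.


Abort T8.
Key observation: T6 was stuck for good until T8 gave back (2, 1, 3, 1); in the order shown it finishes at step 2.
No smaller set exists: with zero aborts the deadlock remains.
One survivor order: T9, T6, T2. Walking it through (post-abort pool first):
  pool = (4, 4, 5, 3)
  T9 needs (3, 4, 5, 2) <= (4, 4, 5, 3) -> finishes; pool += (0, 0, 2, 1) = (4, 4, 7, 4)
  T6 needs (0, 1, 0, 4) <= (4, 4, 7, 4) -> finishes; pool += (2, 0, 0, 1) = (6, 4, 7, 5)
  T2 needs (1, 0, 2, 2) <= (6, 4, 7, 5) -> finishes; pool += (2, 2, 3, 0) = (8, 6, 10, 5)


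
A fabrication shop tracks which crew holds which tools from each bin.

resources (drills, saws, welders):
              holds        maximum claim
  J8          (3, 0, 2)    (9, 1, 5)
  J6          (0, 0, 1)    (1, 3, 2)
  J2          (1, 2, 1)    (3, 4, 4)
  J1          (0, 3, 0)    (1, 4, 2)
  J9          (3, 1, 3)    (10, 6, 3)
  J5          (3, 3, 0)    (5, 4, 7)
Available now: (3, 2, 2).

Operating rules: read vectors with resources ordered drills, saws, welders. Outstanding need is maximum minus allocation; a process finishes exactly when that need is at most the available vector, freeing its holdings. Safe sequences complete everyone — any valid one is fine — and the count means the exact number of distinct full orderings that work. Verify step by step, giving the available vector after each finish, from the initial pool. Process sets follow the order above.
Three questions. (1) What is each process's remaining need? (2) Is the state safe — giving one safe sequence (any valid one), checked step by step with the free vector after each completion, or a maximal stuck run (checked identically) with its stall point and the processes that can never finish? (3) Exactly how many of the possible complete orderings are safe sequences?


(1) Outstanding need per process (order drills, saws, welders):
  J8: (6, 1, 3)
  J6: (1, 3, 1)
  J2: (2, 2, 3)
  J1: (1, 1, 2)
  J9: (7, 5, 0)
  J5: (2, 1, 7)
(2) The state is UNSAFE.
Key observation: after J1, J6, J2 the pool peaks at (4, 7, 4), and each blocked process is short somewhere: J8 on drills; J9 on drills; J5 on welders.
The run J1, J6, J2 cannot be extended any further. Check, step by step:
  pool = (3, 2, 2)
  J1 needs (1, 1, 2) <= (3, 2, 2) -> finishes; pool += (0, 3, 0) = (3, 5, 2)
  J6 needs (1, 3, 1) <= (3, 5, 2) -> finishes; pool += (0, 0, 1) = (3, 5, 3)
  J2 needs (2, 2, 3) <= (3, 5, 3) -> finishes; pool += (1, 2, 1) = (4, 7, 4)
  J8 still needs (6, 1, 3) but only (4, 7, 4) is free — short on drills
  J9 still needs (7, 5, 0) but only (4, 7, 4) is free — short on drills
  J5 still needs (2, 1, 7) but only (4, 7, 4) is free — short on welders
Processes that can never finish: J8, J9 and J5.
(3) Precisely 0 of the possible complete orderings are safe sequences.


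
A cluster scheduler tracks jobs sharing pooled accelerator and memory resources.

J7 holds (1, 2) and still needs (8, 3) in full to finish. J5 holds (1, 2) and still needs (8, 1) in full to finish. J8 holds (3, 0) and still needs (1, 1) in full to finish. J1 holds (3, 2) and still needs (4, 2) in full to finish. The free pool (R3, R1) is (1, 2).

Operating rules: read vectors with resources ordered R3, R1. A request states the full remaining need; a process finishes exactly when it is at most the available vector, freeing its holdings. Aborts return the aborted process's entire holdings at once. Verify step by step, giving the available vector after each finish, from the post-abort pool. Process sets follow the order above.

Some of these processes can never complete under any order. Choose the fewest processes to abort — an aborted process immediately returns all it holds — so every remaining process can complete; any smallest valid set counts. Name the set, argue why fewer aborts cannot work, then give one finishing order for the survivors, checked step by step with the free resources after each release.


The answer: abort J5.
Key observation: before aborting J5, J7 was permanently blocked — no order could ever run it; afterwards it completes at step 3.
Why nothing smaller works: aborting no one leaves the state deadlocked as given.
One survivor order: J8, J1, J7. Check, step by step (post-abort pool first):
  pool = (2, 4)
  J8: need (1, 1) fits (2, 4); releases (3, 0), pool now (5, 4)
  J1: need (4, 2) fits (5, 4); releases (3, 2), pool now (8, 6)
  J7: need (8, 3) fits (8, 6); releases (1, 2), pool now (9, 8)


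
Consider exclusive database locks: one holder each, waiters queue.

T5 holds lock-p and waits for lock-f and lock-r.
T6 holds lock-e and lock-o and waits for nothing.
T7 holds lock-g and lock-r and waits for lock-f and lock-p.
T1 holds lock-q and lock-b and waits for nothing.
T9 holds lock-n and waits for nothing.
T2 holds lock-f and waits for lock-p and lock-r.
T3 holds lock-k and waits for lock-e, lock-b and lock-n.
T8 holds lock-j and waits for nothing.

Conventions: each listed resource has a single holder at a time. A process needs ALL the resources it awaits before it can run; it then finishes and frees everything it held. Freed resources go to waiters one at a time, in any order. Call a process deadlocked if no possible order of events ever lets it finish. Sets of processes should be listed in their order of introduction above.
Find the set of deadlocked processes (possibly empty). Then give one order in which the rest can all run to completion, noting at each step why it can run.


The deadlocked set is T5, T7 and T2.
Key observation: the cycle T5 -> T7 -> T5 can never break — each member waits on the next; T2 is caught in further circular waits.
A valid finishing order for the others: T6, T8, T9, T1, T3.
Verifying each step:
  T6: no waits; runs immediately, freeing lock-e and lock-o
  T8: no waits; runs immediately, freeing lock-j
  T9: no waits; runs immediately, freeing lock-n
  T1: no waits; runs immediately, freeing lock-q and lock-b
  T3 waits on lock-e, lock-b and lock-n — all released -> runs and releases lock-k


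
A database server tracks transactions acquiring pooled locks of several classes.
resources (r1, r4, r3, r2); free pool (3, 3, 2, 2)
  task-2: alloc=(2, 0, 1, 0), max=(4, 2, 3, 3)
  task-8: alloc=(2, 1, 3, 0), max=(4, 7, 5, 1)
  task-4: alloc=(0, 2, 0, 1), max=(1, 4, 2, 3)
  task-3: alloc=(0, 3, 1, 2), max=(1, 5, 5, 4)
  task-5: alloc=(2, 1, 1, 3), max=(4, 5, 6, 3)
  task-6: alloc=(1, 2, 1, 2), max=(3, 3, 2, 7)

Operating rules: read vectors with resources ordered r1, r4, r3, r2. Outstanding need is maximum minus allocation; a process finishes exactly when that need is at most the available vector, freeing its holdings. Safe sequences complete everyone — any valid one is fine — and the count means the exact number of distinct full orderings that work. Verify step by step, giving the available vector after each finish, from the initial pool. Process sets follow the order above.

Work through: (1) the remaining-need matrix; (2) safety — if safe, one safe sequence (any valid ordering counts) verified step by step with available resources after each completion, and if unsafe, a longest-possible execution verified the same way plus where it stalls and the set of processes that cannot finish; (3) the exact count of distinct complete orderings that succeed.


(1) Outstanding need per process (order r1, r4, r3, r2):
  task-2: (2, 2, 2, 3)
  task-8: (2, 6, 2, 1)
  task-4: (1, 2, 2, 2)
  task-3: (1, 2, 4, 2)
  task-5: (2, 4, 5, 0)
  task-6: (2, 1, 1, 5)
(2) UNSAFE — no complete ordering exists.
Key observation: after task-4, task-2 the pool peaks at (5, 5, 3, 3), and each blocked process is short somewhere: task-8 on r4; task-3 on r3; task-5 on r3; task-6 on r2.
The run task-4, task-2 cannot be extended any further. Walking it through:
  pool = (3, 3, 2, 2)
  task-4: need (1, 2, 2, 2) fits (3, 3, 2, 2); releases (0, 2, 0, 1), pool now (3, 5, 2, 3)
  task-2: need (2, 2, 2, 3) fits (3, 5, 2, 3); releases (2, 0, 1, 0), pool now (5, 5, 3, 3)
  task-8 still needs (2, 6, 2, 1) but only (5, 5, 3, 3) is free — short on r4
  task-3 still needs (1, 2, 4, 2) but only (5, 5, 3, 3) is free — short on r3
  task-5 still needs (2, 4, 5, 0) but only (5, 5, 3, 3) is free — short on r3
  task-6 still needs (2, 1, 1, 5) but only (5, 5, 3, 3) is free — short on r2
Permanently blocked: task-8, task-3, task-5 and task-6.
(3) Exactly 0 of the possible complete orderings are safe sequences.


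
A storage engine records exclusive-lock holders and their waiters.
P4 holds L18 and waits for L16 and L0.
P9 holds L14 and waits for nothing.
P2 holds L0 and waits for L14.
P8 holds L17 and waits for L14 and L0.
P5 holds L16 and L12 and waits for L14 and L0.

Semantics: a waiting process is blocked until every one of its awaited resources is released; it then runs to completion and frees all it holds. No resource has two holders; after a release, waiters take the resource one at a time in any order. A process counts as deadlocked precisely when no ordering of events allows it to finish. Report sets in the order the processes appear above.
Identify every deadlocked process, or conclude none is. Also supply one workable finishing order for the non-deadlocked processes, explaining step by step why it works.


Nothing here is deadlocked.
Key observation: there is no circular wait here — follow any chain and it reaches a process that is free to run now.
A valid finishing order for the others: P9, P2, P5, P4, P8.
Check, step by step:
  P9 waits on nothing -> runs at once and releases L14
  run P2 (all its waits — L14 — are resolved); releases L0
  run P5 (all its waits — L14 and L0 — are resolved); releases L16 and L12
  run P4 (all its waits — L16 and L0 — are resolved); releases L18
  run P8 (all its waits — L14 and L0 — are resolved); releases L17


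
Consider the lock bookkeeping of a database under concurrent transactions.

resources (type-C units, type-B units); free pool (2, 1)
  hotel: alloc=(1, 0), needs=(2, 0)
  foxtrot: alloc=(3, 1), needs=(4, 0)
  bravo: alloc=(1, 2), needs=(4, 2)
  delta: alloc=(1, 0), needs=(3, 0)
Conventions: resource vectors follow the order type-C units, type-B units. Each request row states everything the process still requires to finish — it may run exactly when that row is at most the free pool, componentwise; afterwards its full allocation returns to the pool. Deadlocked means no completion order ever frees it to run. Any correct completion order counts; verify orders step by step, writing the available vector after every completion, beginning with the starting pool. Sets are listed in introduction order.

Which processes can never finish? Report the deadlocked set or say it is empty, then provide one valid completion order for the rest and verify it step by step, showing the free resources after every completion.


No process is deadlocked.
Key observation: no deadlock: hotel fits now, and the freed resources carry the rest through.
One completion order for the rest: hotel, delta, foxtrot, bravo. Walking it through:
  pool = (2, 1)
  hotel needs (2, 0) <= (2, 1) -> finishes; pool += (1, 0) = (3, 1)
  delta needs (3, 0) <= (3, 1) -> finishes; pool += (1, 0) = (4, 1)
  foxtrot needs (4, 0) <= (4, 1) -> finishes; pool += (3, 1) = (7, 2)
  bravo needs (4, 2) <= (7, 2) -> finishes; pool += (1, 2) = (8, 4)


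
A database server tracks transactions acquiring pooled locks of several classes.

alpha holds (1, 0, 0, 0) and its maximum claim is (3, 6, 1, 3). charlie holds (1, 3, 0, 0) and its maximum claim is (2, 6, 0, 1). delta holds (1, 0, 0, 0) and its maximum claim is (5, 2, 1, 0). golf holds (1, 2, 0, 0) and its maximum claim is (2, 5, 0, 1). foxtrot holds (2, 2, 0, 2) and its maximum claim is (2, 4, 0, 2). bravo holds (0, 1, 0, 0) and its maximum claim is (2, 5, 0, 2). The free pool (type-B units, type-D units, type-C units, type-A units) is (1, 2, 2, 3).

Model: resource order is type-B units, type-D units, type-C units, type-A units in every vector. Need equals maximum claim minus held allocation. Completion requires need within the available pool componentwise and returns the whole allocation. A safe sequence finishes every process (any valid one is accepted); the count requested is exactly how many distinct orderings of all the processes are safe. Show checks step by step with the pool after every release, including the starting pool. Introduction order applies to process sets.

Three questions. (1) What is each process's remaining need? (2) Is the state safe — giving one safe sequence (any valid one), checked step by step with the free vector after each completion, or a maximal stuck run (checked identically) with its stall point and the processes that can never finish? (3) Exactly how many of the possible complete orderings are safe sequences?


(1) Need matrix, components ordered type-B units, type-D units, type-C units, type-A units:
  alpha: (2, 6, 1, 3)
  charlie: (1, 3, 0, 1)
  delta: (4, 2, 1, 0)
  golf: (1, 3, 0, 1)
  foxtrot: (0, 2, 0, 0)
  bravo: (2, 4, 0, 2)
(2) SAFE — a valid safe sequence is foxtrot, charlie, alpha, golf, bravo, delta.
Key observation: reading the order forward, foxtrot is the first process whose need (0, 2, 0, 0) meets the free pool (1, 2, 2, 3) exactly on a resource it requests.
Walking it through:
  pool = (1, 2, 2, 3)
  foxtrot: need (0, 2, 0, 0) fits (1, 2, 2, 3); releases (2, 2, 0, 2), pool now (3, 4, 2, 5)
  charlie: need (1, 3, 0, 1) fits (3, 4, 2, 5); releases (1, 3, 0, 0), pool now (4, 7, 2, 5)
  alpha: need (2, 6, 1, 3) fits (4, 7, 2, 5); releases (1, 0, 0, 0), pool now (5, 7, 2, 5)
  golf: need (1, 3, 0, 1) fits (5, 7, 2, 5); releases (1, 2, 0, 0), pool now (6, 9, 2, 5)
  bravo: need (2, 4, 0, 2) fits (6, 9, 2, 5); releases (0, 1, 0, 0), pool now (6, 10, 2, 5)
  delta: need (4, 2, 1, 0) fits (6, 10, 2, 5); releases (1, 0, 0, 0), pool now (7, 10, 2, 5)
(3) Precisely 60 of the possible complete orderings are safe sequences.


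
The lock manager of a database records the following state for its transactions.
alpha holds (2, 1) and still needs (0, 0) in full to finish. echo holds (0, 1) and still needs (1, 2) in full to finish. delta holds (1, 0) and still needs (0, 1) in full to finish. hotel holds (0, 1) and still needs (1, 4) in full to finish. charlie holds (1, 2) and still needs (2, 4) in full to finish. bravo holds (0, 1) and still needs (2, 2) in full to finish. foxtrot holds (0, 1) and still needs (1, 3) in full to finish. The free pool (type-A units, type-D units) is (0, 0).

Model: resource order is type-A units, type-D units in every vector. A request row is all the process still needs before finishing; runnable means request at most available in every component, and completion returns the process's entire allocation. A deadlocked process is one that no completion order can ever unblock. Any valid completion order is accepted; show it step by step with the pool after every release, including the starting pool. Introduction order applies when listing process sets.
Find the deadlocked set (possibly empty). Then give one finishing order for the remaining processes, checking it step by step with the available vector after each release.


Deadlocked set: echo, hotel, charlie, bravo and foxtrot.
Key observation: the wall is type-D units: completing alpha, delta brings the pool only to (3, 1), and all the rest need more.
A valid finishing order for the others: alpha, delta. Verifying each step:
  pool = (0, 0)
  alpha needs (0, 0) <= (0, 0) -> finishes; pool += (2, 1) = (2, 1)
  delta needs (0, 1) <= (2, 1) -> finishes; pool += (1, 0) = (3, 1)
The blocked processes can never fit:
  echo cannot run: need (1, 2) vs free (3, 1) (insufficient type-D units)
  hotel cannot run: need (1, 4) vs free (3, 1) (insufficient type-D units)
  charlie cannot run: need (2, 4) vs free (3, 1) (insufficient type-D units)
  bravo cannot run: need (2, 2) vs free (3, 1) (insufficient type-D units)
  foxtrot cannot run: need (1, 3) vs free (3, 1) (insufficient type-D units)


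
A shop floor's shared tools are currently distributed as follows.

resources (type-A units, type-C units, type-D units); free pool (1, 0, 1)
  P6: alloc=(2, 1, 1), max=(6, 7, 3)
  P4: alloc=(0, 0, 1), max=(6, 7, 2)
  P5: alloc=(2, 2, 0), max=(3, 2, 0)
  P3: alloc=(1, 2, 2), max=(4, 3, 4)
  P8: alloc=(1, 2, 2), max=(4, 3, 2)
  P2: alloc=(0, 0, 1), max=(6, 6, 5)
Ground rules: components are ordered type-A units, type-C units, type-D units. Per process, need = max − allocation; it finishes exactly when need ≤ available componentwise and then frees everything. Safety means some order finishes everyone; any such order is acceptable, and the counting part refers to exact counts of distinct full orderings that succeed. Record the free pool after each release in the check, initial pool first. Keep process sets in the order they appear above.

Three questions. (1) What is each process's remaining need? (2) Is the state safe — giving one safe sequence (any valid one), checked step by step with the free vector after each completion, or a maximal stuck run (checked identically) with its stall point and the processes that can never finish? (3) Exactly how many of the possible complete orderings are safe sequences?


(1) Outstanding need per process (order type-A units, type-C units, type-D units):
  P6: (4, 6, 2)
  P4: (6, 7, 1)
  P5: (1, 0, 0)
  P3: (3, 1, 2)
  P8: (3, 1, 0)
  P2: (6, 6, 4)
(2) SAFE. One safe sequence: P5, P8, P3, P6, P4, P2.
Key observation: P5 marks the first exact bind of the order: its need (1, 0, 0) fits the free (1, 0, 1) with zero slack on a requested resource.
Check, step by step:
  pool = (1, 0, 1)
  P5 needs (1, 0, 0) <= (1, 0, 1) -> finishes; pool += (2, 2, 0) = (3, 2, 1)
  P8 needs (3, 1, 0) <= (3, 2, 1) -> finishes; pool += (1, 2, 2) = (4, 4, 3)
  P3 needs (3, 1, 2) <= (4, 4, 3) -> finishes; pool += (1, 2, 2) = (5, 6, 5)
  P6 needs (4, 6, 2) <= (5, 6, 5) -> finishes; pool += (2, 1, 1) = (7, 7, 6)
  P4 needs (6, 7, 1) <= (7, 7, 6) -> finishes; pool += (0, 0, 1) = (7, 7, 7)
  P2 needs (6, 6, 4) <= (7, 7, 7) -> finishes; pool += (0, 0, 1) = (7, 7, 8)
(3) The exact count: 2 of the possible complete orderings are safe sequences.


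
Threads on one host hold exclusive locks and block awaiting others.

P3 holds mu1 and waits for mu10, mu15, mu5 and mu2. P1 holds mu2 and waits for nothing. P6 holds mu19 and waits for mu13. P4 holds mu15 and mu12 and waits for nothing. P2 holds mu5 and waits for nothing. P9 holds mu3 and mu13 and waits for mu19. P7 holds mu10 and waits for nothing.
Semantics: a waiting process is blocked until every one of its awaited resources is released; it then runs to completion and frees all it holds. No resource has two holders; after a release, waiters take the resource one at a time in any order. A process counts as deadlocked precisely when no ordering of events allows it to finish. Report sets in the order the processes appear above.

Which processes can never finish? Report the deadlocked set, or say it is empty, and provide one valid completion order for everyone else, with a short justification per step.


Deadlocked set: P6 and P9.
Key observation: the waits loop around P6 -> P9 -> P6 with no way out; no other process is dragged down with it.
A valid finishing order for the others: P2, P7, P4, P1, P3.
Check, step by step:
  P2: no waits; runs immediately, freeing mu5
  P7: no waits; runs immediately, freeing mu10
  P4: no waits; runs immediately, freeing mu15 and mu12
  P1: no waits; runs immediately, freeing mu2
  P3: everything it awaited (mu10, mu15, mu5 and mu2) is free; runs, freeing mu1


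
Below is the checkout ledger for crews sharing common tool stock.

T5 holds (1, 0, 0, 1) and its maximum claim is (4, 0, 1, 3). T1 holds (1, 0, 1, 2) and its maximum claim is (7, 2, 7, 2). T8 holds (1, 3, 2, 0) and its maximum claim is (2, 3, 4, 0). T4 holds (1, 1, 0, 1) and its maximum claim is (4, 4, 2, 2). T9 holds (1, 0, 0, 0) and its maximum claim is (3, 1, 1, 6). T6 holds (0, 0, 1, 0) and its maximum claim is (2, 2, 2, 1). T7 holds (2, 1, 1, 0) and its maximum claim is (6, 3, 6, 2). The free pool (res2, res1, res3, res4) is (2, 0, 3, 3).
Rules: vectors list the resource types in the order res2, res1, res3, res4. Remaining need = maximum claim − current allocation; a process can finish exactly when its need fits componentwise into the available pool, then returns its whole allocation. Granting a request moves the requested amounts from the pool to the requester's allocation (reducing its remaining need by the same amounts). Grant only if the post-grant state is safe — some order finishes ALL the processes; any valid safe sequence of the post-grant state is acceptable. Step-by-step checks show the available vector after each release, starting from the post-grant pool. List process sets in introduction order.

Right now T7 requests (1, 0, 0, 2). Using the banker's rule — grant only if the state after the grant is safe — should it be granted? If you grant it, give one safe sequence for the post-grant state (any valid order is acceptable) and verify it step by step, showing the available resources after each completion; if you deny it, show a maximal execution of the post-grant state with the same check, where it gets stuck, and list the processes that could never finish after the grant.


DENY: after the grant no complete ordering would exist.
Key observation: after T8, T6 the pool peaks at (2, 3, 6, 1), and each blocked process is short somewhere: T5 on res2, res4; T1 on res2; T4 on res2; T9 on res4; T7 on res2.
On the post-grant state, T8, T6 is a maximal run — nothing extends it. Step-by-step check:
  pool = (1, 0, 3, 1)
  T8: need (1, 0, 2, 0) fits (1, 0, 3, 1); releases (1, 3, 2, 0), pool now (2, 3, 5, 1)
  T6: need (2, 2, 1, 1) fits (2, 3, 5, 1); releases (0, 0, 1, 0), pool now (2, 3, 6, 1)
  blocked: T5 wants (3, 0, 1, 2), pool (2, 3, 6, 1) — not enough res2 and res4
  blocked: T1 wants (6, 2, 6, 0), pool (2, 3, 6, 1) — not enough res2
  blocked: T4 wants (3, 3, 2, 1), pool (2, 3, 6, 1) — not enough res2
  blocked: T9 wants (2, 1, 1, 6), pool (2, 3, 6, 1) — not enough res4
  blocked: T7 wants (3, 2, 5, 0), pool (2, 3, 6, 1) — not enough res2
Post-grant, the permanently blocked set is T5, T1, T4, T9 and T7.


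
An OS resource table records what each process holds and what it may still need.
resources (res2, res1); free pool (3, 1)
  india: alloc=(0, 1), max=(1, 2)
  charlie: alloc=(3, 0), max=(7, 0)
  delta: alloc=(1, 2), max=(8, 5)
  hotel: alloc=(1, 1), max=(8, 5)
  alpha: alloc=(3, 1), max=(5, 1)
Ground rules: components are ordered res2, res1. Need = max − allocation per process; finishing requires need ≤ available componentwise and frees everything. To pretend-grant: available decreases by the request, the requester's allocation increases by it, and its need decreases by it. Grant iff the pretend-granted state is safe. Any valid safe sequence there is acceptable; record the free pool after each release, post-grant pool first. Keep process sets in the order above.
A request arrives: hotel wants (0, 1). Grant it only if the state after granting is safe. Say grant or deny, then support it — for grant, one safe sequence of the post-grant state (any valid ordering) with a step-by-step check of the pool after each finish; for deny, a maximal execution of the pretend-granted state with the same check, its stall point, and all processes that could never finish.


DENY — the pretend-granted state is unsafe.
Key observation: the pool after alpha, charlie, india is (9, 2); every surviving request exceeds it in res1, so progress ends there.
After a pretend grant, a maximal execution: alpha, charlie, india — then nothing else fits. Walking it through:
  pool = (3, 0)
  alpha needs (2, 0) <= (3, 0) -> finishes; pool += (3, 1) = (6, 1)
  charlie needs (4, 0) <= (6, 1) -> finishes; pool += (3, 0) = (9, 1)
  india needs (1, 1) <= (9, 1) -> finishes; pool += (0, 1) = (9, 2)
  delta cannot run: need (7, 3) vs free (9, 2) (insufficient res1)
  hotel cannot run: need (7, 3) vs free (9, 2) (insufficient res1)
Had the request been granted, delta and hotel could never finish.


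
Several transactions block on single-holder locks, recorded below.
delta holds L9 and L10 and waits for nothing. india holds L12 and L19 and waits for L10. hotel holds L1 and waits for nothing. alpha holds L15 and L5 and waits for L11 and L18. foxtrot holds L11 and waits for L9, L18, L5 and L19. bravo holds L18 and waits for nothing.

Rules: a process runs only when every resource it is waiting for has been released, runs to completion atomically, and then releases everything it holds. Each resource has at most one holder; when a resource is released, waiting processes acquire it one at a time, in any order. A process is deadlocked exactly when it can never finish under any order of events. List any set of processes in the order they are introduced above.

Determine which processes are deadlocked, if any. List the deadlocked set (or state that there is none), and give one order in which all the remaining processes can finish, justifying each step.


The deadlocked set is alpha and foxtrot.
Key observation: the cycle alpha -> foxtrot -> alpha can never break — each member waits on the next; no other process is dragged down with it.
One completion order for the rest: delta, hotel, bravo, india.
Verifying each step:
  delta waits on nothing -> runs at once and releases L9 and L10
  hotel waits on nothing -> runs at once and releases L1
  bravo waits on nothing -> runs at once and releases L18
  india: everything it awaited (L10) is free; runs, freeing L12 and L19


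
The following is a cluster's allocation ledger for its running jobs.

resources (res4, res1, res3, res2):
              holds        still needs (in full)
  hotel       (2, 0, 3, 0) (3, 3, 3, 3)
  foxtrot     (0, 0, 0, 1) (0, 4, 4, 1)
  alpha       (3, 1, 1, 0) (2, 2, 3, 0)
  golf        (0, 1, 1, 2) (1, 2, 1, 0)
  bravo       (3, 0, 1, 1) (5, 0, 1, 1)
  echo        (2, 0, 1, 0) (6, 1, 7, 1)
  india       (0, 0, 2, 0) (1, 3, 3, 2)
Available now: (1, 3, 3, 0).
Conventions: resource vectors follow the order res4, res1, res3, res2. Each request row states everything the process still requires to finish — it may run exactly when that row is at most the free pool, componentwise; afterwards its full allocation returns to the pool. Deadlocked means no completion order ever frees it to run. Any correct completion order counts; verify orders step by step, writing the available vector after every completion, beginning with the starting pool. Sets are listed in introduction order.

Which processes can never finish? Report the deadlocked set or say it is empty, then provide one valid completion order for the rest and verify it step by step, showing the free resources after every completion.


The deadlocked set is hotel, alpha, bravo and echo.
Key observation: once golf, foxtrot, india finish, the pool peaks at (1, 4, 6, 3) — and every remaining process still needs more res4 than that.
The rest can finish in the order golf, foxtrot, india. Check, step by step:
  pool = (1, 3, 3, 0)
  golf: need (1, 2, 1, 0) fits (1, 3, 3, 0); releases (0, 1, 1, 2), pool now (1, 4, 4, 2)
  foxtrot: need (0, 4, 4, 1) fits (1, 4, 4, 2); releases (0, 0, 0, 1), pool now (1, 4, 4, 3)
  india: need (1, 3, 3, 2) fits (1, 4, 4, 3); releases (0, 0, 2, 0), pool now (1, 4, 6, 3)
None of the blocked processes ever fits:
  blocked: hotel wants (3, 3, 3, 3), pool (1, 4, 6, 3) — not enough res4
  blocked: alpha wants (2, 2, 3, 0), pool (1, 4, 6, 3) — not enough res4
  blocked: bravo wants (5, 0, 1, 1), pool (1, 4, 6, 3) — not enough res4
  blocked: echo wants (6, 1, 7, 1), pool (1, 4, 6, 3) — not enough res4 and res3


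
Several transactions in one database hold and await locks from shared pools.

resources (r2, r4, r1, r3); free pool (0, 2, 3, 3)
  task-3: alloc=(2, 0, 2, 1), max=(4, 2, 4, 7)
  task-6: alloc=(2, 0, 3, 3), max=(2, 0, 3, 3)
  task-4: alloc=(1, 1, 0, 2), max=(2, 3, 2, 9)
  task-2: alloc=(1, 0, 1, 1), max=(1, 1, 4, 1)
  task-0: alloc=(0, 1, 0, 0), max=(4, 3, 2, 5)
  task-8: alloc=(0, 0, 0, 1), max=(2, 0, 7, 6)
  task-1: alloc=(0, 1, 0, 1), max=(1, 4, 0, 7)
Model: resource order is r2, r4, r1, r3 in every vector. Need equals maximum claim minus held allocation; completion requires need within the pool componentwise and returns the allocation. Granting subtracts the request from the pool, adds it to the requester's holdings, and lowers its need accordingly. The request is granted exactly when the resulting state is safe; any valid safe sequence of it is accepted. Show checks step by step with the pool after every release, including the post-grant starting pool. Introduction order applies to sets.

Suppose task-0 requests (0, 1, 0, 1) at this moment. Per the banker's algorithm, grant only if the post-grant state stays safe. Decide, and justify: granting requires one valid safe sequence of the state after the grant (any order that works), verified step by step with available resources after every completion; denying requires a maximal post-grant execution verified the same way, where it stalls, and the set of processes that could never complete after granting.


DENY — the pretend-granted state is unsafe.
Key observation: after task-2, task-6, task-8 the pool peaks at (3, 1, 7, 7), and each blocked process is short somewhere: task-3 on r4; task-4 on r4; task-0 on r2; task-1 on r4.
On the post-grant state, task-2, task-6, task-8 is a maximal run — nothing extends it. Check, step by step:
  pool = (0, 1, 3, 2)
  task-2 needs (0, 1, 3, 0) <= (0, 1, 3, 2) -> finishes; pool += (1, 0, 1, 1) = (1, 1, 4, 3)
  task-6 needs (0, 0, 0, 0) <= (1, 1, 4, 3) -> finishes; pool += (2, 0, 3, 3) = (3, 1, 7, 6)
  task-8 needs (2, 0, 7, 5) <= (3, 1, 7, 6) -> finishes; pool += (0, 0, 0, 1) = (3, 1, 7, 7)
  task-3 cannot run: need (2, 2, 2, 6) vs free (3, 1, 7, 7) (insufficient r4)
  task-4 cannot run: need (1, 2, 2, 7) vs free (3, 1, 7, 7) (insufficient r4)
  task-0 cannot run: need (4, 1, 2, 4) vs free (3, 1, 7, 7) (insufficient r2)
  task-1 cannot run: need (1, 3, 0, 6) vs free (3, 1, 7, 7) (insufficient r4)
Processes that could never finish after the grant: task-3, task-4, task-0 and task-1.


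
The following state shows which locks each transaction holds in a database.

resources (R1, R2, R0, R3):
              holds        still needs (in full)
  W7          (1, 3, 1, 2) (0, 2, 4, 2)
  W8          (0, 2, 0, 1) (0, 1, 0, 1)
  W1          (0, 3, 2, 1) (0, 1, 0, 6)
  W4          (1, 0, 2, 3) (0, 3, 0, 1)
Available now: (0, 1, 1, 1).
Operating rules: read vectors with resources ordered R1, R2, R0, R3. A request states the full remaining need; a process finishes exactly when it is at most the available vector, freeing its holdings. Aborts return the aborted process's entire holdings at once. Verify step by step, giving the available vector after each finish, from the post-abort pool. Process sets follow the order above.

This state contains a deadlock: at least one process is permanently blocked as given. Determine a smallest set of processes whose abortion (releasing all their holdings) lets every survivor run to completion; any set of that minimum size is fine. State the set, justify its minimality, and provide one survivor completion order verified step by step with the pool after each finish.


Minimum abort set: W1.
Key observation: no ordering could ever have run W7 before the abort of W1; with (0, 3, 2, 1) back in the pool it fits at step 3.
No smaller set exists: with zero aborts the deadlock remains.
The survivors complete as W8, W4, W7. Step-by-step check (starting from the post-abort pool):
  pool = (0, 4, 3, 2)
  run W8 (needs (0, 1, 0, 1), free (0, 4, 3, 2)); after release of (0, 2, 0, 1) the pool is (0, 6, 3, 3)
  run W4 (needs (0, 3, 0, 1), free (0, 6, 3, 3)); after release of (1, 0, 2, 3) the pool is (1, 6, 5, 6)
  run W7 (needs (0, 2, 4, 2), free (1, 6, 5, 6)); after release of (1, 3, 1, 2) the pool is (2, 9, 6, 8)


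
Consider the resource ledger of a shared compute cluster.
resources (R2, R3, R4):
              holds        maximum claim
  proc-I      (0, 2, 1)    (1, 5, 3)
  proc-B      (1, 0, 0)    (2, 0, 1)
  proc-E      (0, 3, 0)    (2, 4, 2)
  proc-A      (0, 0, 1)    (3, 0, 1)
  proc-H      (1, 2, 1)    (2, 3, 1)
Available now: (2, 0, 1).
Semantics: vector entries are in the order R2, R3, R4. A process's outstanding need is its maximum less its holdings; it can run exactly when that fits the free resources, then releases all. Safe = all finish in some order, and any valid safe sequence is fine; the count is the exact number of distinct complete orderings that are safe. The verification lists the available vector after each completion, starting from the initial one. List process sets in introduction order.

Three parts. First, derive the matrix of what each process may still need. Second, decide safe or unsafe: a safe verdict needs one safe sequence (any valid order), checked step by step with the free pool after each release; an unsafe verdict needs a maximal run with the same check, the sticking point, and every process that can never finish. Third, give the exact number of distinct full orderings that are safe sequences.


(1) Remaining need (order R2, R3, R4):
  proc-I: (1, 3, 2)
  proc-B: (1, 0, 1)
  proc-E: (2, 1, 2)
  proc-A: (3, 0, 0)
  proc-H: (1, 1, 0)
(2) UNSAFE — no complete ordering exists.
Key observation: even finishing proc-B, proc-A leaves just (3, 0, 2) free — too little R3 for any of the remaining processes.
The run proc-B, proc-A cannot be extended any further. Walking it through:
  pool = (2, 0, 1)
  run proc-B (needs (1, 0, 1), free (2, 0, 1)); after release of (1, 0, 0) the pool is (3, 0, 1)
  run proc-A (needs (3, 0, 0), free (3, 0, 1)); after release of (0, 0, 1) the pool is (3, 0, 2)
  proc-I cannot run: need (1, 3, 2) vs free (3, 0, 2) (insufficient R3)
  proc-E cannot run: need (2, 1, 2) vs free (3, 0, 2) (insufficient R3)
  proc-H cannot run: need (1, 1, 0) vs free (3, 0, 2) (insufficient R3)
Processes that can never finish: proc-I, proc-E and proc-H.
(3) Precisely 0 of the possible complete orderings are safe sequences.


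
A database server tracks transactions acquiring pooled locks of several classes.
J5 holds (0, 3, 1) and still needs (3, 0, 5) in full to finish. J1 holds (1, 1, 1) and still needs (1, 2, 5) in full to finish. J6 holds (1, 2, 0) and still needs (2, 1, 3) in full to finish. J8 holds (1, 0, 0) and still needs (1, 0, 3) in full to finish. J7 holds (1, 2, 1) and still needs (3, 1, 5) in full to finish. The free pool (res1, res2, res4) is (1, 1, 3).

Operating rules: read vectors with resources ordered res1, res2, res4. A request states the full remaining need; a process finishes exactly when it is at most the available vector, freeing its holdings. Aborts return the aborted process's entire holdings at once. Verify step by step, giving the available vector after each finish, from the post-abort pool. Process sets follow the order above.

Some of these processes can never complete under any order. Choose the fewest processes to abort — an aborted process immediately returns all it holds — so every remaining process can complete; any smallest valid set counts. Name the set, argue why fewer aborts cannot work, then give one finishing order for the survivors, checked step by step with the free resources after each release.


The answer: abort J5 and J7.
Key observation: J1 was stuck for good until J5 and J7 gave back (1, 5, 2); in the order shown it finishes at step 3.
Minimality, checking each single-abort alternative: J5 alone leaves J1 blocked (short on res4); J1 alone leaves J5 blocked (short on res4); J6 alone leaves J5 blocked (short on res4); J8 alone leaves J5 blocked (short on res4); J7 alone leaves J5 blocked (short on res4).
The survivors complete as J6, J8, J1. Walking it through (starting from the post-abort pool):
  pool = (2, 6, 5)
  run J6 (needs (2, 1, 3), free (2, 6, 5)); after release of (1, 2, 0) the pool is (3, 8, 5)
  run J8 (needs (1, 0, 3), free (3, 8, 5)); after release of (1, 0, 0) the pool is (4, 8, 5)
  run J1 (needs (1, 2, 5), free (4, 8, 5)); after release of (1, 1, 1) the pool is (5, 9, 6)


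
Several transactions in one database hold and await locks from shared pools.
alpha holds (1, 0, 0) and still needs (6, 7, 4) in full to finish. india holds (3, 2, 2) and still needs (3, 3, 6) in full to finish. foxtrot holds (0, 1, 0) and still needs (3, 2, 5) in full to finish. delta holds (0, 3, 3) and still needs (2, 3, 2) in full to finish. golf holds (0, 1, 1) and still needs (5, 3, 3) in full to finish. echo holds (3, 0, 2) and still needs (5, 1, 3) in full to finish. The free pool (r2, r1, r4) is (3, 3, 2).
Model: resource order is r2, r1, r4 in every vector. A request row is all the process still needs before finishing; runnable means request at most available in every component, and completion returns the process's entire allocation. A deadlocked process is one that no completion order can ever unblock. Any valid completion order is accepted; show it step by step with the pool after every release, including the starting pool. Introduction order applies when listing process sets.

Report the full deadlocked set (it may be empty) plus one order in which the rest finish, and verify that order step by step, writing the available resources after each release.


The deadlocked set is alpha, india, golf and echo.
Key observation: after delta, foxtrot the pool peaks at (3, 7, 5), and each blocked process is short somewhere: alpha on r2; india on r4; golf on r2; echo on r2.
A valid finishing order for the others: delta, foxtrot. Verifying each step:
  pool = (3, 3, 2)
  delta needs (2, 3, 2) <= (3, 3, 2) -> finishes; pool += (0, 3, 3) = (3, 6, 5)
  foxtrot needs (3, 2, 5) <= (3, 6, 5) -> finishes; pool += (0, 1, 0) = (3, 7, 5)
The blocked processes can never fit:
  blocked: alpha wants (6, 7, 4), pool (3, 7, 5) — not enough r2
  blocked: india wants (3, 3, 6), pool (3, 7, 5) — not enough r4
  blocked: golf wants (5, 3, 3), pool (3, 7, 5) — not enough r2
  blocked: echo wants (5, 1, 3), pool (3, 7, 5) — not enough r2
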